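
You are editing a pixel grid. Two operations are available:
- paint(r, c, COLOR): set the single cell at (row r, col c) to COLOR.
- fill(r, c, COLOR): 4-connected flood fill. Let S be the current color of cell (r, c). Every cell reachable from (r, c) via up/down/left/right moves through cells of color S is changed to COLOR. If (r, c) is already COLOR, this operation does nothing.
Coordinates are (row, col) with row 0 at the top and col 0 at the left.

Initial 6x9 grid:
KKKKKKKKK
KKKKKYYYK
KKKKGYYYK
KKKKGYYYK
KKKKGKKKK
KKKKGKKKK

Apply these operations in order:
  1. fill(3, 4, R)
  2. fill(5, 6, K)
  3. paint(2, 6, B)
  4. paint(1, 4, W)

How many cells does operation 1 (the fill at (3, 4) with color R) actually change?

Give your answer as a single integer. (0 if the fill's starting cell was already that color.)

Answer: 4

Derivation:
After op 1 fill(3,4,R) [4 cells changed]:
KKKKKKKKK
KKKKKYYYK
KKKKRYYYK
KKKKRYYYK
KKKKRKKKK
KKKKRKKKK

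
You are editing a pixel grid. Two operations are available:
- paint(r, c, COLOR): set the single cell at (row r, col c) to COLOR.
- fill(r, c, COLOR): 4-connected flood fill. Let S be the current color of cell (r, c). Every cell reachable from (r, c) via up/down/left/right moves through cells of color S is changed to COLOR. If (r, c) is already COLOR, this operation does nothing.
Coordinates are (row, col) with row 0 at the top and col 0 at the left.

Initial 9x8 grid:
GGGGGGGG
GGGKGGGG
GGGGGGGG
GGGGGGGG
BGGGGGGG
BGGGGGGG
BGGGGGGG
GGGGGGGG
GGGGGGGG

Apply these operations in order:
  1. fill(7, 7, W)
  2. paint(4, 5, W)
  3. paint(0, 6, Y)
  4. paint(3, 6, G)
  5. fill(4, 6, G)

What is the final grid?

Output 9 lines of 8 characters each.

After op 1 fill(7,7,W) [68 cells changed]:
WWWWWWWW
WWWKWWWW
WWWWWWWW
WWWWWWWW
BWWWWWWW
BWWWWWWW
BWWWWWWW
WWWWWWWW
WWWWWWWW
After op 2 paint(4,5,W):
WWWWWWWW
WWWKWWWW
WWWWWWWW
WWWWWWWW
BWWWWWWW
BWWWWWWW
BWWWWWWW
WWWWWWWW
WWWWWWWW
After op 3 paint(0,6,Y):
WWWWWWYW
WWWKWWWW
WWWWWWWW
WWWWWWWW
BWWWWWWW
BWWWWWWW
BWWWWWWW
WWWWWWWW
WWWWWWWW
After op 4 paint(3,6,G):
WWWWWWYW
WWWKWWWW
WWWWWWWW
WWWWWWGW
BWWWWWWW
BWWWWWWW
BWWWWWWW
WWWWWWWW
WWWWWWWW
After op 5 fill(4,6,G) [66 cells changed]:
GGGGGGYG
GGGKGGGG
GGGGGGGG
GGGGGGGG
BGGGGGGG
BGGGGGGG
BGGGGGGG
GGGGGGGG
GGGGGGGG

Answer: GGGGGGYG
GGGKGGGG
GGGGGGGG
GGGGGGGG
BGGGGGGG
BGGGGGGG
BGGGGGGG
GGGGGGGG
GGGGGGGG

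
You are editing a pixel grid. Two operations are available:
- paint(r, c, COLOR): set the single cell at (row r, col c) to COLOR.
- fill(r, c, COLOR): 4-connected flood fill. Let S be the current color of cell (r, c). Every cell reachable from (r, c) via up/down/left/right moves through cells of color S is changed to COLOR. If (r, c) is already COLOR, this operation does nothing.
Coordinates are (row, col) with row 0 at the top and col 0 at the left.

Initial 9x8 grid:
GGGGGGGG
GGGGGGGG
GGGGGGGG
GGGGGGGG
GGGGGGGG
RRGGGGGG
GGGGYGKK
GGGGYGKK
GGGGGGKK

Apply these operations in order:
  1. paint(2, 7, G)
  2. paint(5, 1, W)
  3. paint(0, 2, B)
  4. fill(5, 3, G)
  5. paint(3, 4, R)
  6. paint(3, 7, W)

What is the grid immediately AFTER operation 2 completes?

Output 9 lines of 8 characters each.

After op 1 paint(2,7,G):
GGGGGGGG
GGGGGGGG
GGGGGGGG
GGGGGGGG
GGGGGGGG
RRGGGGGG
GGGGYGKK
GGGGYGKK
GGGGGGKK
After op 2 paint(5,1,W):
GGGGGGGG
GGGGGGGG
GGGGGGGG
GGGGGGGG
GGGGGGGG
RWGGGGGG
GGGGYGKK
GGGGYGKK
GGGGGGKK

Answer: GGGGGGGG
GGGGGGGG
GGGGGGGG
GGGGGGGG
GGGGGGGG
RWGGGGGG
GGGGYGKK
GGGGYGKK
GGGGGGKK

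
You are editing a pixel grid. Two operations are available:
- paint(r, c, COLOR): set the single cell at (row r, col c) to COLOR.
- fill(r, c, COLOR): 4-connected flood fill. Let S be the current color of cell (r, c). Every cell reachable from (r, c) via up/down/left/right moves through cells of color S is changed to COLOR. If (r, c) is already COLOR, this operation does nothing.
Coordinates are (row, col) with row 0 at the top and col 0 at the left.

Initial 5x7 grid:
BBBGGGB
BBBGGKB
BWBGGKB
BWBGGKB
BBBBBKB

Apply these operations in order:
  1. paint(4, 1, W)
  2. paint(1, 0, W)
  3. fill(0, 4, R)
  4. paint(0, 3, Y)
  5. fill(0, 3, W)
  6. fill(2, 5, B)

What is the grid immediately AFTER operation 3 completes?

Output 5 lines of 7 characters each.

After op 1 paint(4,1,W):
BBBGGGB
BBBGGKB
BWBGGKB
BWBGGKB
BWBBBKB
After op 2 paint(1,0,W):
BBBGGGB
WBBGGKB
BWBGGKB
BWBGGKB
BWBBBKB
After op 3 fill(0,4,R) [9 cells changed]:
BBBRRRB
WBBRRKB
BWBRRKB
BWBRRKB
BWBBBKB

Answer: BBBRRRB
WBBRRKB
BWBRRKB
BWBRRKB
BWBBBKB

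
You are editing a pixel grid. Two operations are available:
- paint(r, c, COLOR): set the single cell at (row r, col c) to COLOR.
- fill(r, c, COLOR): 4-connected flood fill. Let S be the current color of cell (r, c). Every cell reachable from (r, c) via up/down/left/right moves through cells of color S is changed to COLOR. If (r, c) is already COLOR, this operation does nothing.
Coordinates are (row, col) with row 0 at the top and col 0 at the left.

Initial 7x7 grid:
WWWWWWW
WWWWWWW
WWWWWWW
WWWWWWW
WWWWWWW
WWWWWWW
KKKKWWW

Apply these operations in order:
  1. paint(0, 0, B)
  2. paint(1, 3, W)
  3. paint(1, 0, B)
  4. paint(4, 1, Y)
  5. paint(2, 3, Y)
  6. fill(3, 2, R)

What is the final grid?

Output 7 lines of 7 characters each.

Answer: BRRRRRR
BRRRRRR
RRRYRRR
RRRRRRR
RYRRRRR
RRRRRRR
KKKKRRR

Derivation:
After op 1 paint(0,0,B):
BWWWWWW
WWWWWWW
WWWWWWW
WWWWWWW
WWWWWWW
WWWWWWW
KKKKWWW
After op 2 paint(1,3,W):
BWWWWWW
WWWWWWW
WWWWWWW
WWWWWWW
WWWWWWW
WWWWWWW
KKKKWWW
After op 3 paint(1,0,B):
BWWWWWW
BWWWWWW
WWWWWWW
WWWWWWW
WWWWWWW
WWWWWWW
KKKKWWW
After op 4 paint(4,1,Y):
BWWWWWW
BWWWWWW
WWWWWWW
WWWWWWW
WYWWWWW
WWWWWWW
KKKKWWW
After op 5 paint(2,3,Y):
BWWWWWW
BWWWWWW
WWWYWWW
WWWWWWW
WYWWWWW
WWWWWWW
KKKKWWW
After op 6 fill(3,2,R) [41 cells changed]:
BRRRRRR
BRRRRRR
RRRYRRR
RRRRRRR
RYRRRRR
RRRRRRR
KKKKRRR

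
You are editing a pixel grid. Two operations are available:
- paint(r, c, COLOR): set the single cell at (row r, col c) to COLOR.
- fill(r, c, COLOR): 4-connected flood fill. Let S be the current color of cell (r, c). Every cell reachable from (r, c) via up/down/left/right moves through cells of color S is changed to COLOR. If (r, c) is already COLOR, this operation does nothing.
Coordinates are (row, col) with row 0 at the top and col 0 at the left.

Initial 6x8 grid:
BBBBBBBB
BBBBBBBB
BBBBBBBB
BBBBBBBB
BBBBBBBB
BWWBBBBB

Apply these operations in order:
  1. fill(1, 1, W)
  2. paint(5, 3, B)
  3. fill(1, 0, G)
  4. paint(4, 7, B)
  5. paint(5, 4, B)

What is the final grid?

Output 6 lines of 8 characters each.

Answer: GGGGGGGG
GGGGGGGG
GGGGGGGG
GGGGGGGG
GGGGGGGB
GGGBBGGG

Derivation:
After op 1 fill(1,1,W) [46 cells changed]:
WWWWWWWW
WWWWWWWW
WWWWWWWW
WWWWWWWW
WWWWWWWW
WWWWWWWW
After op 2 paint(5,3,B):
WWWWWWWW
WWWWWWWW
WWWWWWWW
WWWWWWWW
WWWWWWWW
WWWBWWWW
After op 3 fill(1,0,G) [47 cells changed]:
GGGGGGGG
GGGGGGGG
GGGGGGGG
GGGGGGGG
GGGGGGGG
GGGBGGGG
After op 4 paint(4,7,B):
GGGGGGGG
GGGGGGGG
GGGGGGGG
GGGGGGGG
GGGGGGGB
GGGBGGGG
After op 5 paint(5,4,B):
GGGGGGGG
GGGGGGGG
GGGGGGGG
GGGGGGGG
GGGGGGGB
GGGBBGGG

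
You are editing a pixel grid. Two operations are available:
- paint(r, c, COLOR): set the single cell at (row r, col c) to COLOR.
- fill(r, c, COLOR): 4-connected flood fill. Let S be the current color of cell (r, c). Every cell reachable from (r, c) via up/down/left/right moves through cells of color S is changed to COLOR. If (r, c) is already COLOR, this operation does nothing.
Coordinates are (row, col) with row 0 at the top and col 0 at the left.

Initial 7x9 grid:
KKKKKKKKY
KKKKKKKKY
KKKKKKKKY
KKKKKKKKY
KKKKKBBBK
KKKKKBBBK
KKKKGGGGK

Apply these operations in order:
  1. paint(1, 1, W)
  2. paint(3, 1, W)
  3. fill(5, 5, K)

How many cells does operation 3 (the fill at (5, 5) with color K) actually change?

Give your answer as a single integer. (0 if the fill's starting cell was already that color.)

After op 1 paint(1,1,W):
KKKKKKKKY
KWKKKKKKY
KKKKKKKKY
KKKKKKKKY
KKKKKBBBK
KKKKKBBBK
KKKKGGGGK
After op 2 paint(3,1,W):
KKKKKKKKY
KWKKKKKKY
KKKKKKKKY
KWKKKKKKY
KKKKKBBBK
KKKKKBBBK
KKKKGGGGK
After op 3 fill(5,5,K) [6 cells changed]:
KKKKKKKKY
KWKKKKKKY
KKKKKKKKY
KWKKKKKKY
KKKKKKKKK
KKKKKKKKK
KKKKGGGGK

Answer: 6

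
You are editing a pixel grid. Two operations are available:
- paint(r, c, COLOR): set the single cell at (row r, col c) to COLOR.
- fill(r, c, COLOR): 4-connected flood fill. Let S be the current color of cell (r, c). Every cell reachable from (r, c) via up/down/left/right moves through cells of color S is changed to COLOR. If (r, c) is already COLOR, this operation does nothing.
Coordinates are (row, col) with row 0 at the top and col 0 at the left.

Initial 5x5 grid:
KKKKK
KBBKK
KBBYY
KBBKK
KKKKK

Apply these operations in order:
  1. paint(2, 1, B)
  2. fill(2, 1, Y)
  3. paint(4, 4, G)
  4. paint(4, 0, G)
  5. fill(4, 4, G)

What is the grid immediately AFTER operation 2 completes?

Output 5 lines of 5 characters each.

After op 1 paint(2,1,B):
KKKKK
KBBKK
KBBYY
KBBKK
KKKKK
After op 2 fill(2,1,Y) [6 cells changed]:
KKKKK
KYYKK
KYYYY
KYYKK
KKKKK

Answer: KKKKK
KYYKK
KYYYY
KYYKK
KKKKK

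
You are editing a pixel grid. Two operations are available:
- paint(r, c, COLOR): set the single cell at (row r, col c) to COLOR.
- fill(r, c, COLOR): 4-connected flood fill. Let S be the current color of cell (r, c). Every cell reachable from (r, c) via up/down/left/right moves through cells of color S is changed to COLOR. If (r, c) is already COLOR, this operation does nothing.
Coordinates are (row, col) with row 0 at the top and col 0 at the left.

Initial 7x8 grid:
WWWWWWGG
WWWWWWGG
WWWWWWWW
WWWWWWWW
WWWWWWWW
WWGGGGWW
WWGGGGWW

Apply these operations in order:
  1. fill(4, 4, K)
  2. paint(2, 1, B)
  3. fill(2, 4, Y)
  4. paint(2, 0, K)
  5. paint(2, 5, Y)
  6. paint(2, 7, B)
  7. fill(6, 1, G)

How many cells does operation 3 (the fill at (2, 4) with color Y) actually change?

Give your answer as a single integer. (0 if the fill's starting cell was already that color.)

After op 1 fill(4,4,K) [44 cells changed]:
KKKKKKGG
KKKKKKGG
KKKKKKKK
KKKKKKKK
KKKKKKKK
KKGGGGKK
KKGGGGKK
After op 2 paint(2,1,B):
KKKKKKGG
KKKKKKGG
KBKKKKKK
KKKKKKKK
KKKKKKKK
KKGGGGKK
KKGGGGKK
After op 3 fill(2,4,Y) [43 cells changed]:
YYYYYYGG
YYYYYYGG
YBYYYYYY
YYYYYYYY
YYYYYYYY
YYGGGGYY
YYGGGGYY

Answer: 43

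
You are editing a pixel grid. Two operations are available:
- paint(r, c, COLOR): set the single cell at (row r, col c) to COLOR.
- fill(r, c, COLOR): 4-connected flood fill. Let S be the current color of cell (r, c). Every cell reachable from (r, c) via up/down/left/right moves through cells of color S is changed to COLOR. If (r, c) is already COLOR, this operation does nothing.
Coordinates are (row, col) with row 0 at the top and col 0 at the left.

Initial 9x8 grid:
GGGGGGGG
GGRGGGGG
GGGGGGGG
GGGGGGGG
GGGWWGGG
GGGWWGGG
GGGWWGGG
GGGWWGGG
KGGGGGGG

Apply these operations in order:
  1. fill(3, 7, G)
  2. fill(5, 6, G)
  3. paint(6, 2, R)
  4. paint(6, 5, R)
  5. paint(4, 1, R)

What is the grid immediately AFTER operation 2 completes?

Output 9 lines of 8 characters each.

Answer: GGGGGGGG
GGRGGGGG
GGGGGGGG
GGGGGGGG
GGGWWGGG
GGGWWGGG
GGGWWGGG
GGGWWGGG
KGGGGGGG

Derivation:
After op 1 fill(3,7,G) [0 cells changed]:
GGGGGGGG
GGRGGGGG
GGGGGGGG
GGGGGGGG
GGGWWGGG
GGGWWGGG
GGGWWGGG
GGGWWGGG
KGGGGGGG
After op 2 fill(5,6,G) [0 cells changed]:
GGGGGGGG
GGRGGGGG
GGGGGGGG
GGGGGGGG
GGGWWGGG
GGGWWGGG
GGGWWGGG
GGGWWGGG
KGGGGGGG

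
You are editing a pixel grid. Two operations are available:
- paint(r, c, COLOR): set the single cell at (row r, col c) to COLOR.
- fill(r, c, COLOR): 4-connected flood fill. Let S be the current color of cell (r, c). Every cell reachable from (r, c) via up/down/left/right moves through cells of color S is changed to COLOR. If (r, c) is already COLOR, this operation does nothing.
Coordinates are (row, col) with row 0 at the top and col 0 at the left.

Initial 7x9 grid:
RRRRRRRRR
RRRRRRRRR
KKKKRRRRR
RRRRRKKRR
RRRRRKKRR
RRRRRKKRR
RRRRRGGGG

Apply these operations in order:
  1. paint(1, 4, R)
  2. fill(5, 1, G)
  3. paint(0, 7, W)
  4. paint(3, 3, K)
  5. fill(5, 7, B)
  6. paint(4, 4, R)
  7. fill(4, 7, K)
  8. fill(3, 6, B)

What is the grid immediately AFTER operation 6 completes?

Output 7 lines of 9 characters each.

After op 1 paint(1,4,R):
RRRRRRRRR
RRRRRRRRR
KKKKRRRRR
RRRRRKKRR
RRRRRKKRR
RRRRRKKRR
RRRRRGGGG
After op 2 fill(5,1,G) [49 cells changed]:
GGGGGGGGG
GGGGGGGGG
KKKKGGGGG
GGGGGKKGG
GGGGGKKGG
GGGGGKKGG
GGGGGGGGG
After op 3 paint(0,7,W):
GGGGGGGWG
GGGGGGGGG
KKKKGGGGG
GGGGGKKGG
GGGGGKKGG
GGGGGKKGG
GGGGGGGGG
After op 4 paint(3,3,K):
GGGGGGGWG
GGGGGGGGG
KKKKGGGGG
GGGKGKKGG
GGGGGKKGG
GGGGGKKGG
GGGGGGGGG
After op 5 fill(5,7,B) [51 cells changed]:
BBBBBBBWB
BBBBBBBBB
KKKKBBBBB
BBBKBKKBB
BBBBBKKBB
BBBBBKKBB
BBBBBBBBB
After op 6 paint(4,4,R):
BBBBBBBWB
BBBBBBBBB
KKKKBBBBB
BBBKBKKBB
BBBBRKKBB
BBBBBKKBB
BBBBBBBBB

Answer: BBBBBBBWB
BBBBBBBBB
KKKKBBBBB
BBBKBKKBB
BBBBRKKBB
BBBBBKKBB
BBBBBBBBB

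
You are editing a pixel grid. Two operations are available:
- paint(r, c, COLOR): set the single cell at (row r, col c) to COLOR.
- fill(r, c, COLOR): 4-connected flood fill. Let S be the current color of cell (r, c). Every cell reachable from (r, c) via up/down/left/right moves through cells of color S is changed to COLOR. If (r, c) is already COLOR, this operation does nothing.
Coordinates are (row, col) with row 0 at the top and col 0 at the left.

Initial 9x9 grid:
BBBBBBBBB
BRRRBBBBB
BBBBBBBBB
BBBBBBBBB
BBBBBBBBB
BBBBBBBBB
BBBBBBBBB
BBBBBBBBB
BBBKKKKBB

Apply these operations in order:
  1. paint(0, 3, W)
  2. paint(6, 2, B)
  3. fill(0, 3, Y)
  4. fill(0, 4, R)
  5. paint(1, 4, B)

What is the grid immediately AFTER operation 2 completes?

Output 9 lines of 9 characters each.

Answer: BBBWBBBBB
BRRRBBBBB
BBBBBBBBB
BBBBBBBBB
BBBBBBBBB
BBBBBBBBB
BBBBBBBBB
BBBBBBBBB
BBBKKKKBB

Derivation:
After op 1 paint(0,3,W):
BBBWBBBBB
BRRRBBBBB
BBBBBBBBB
BBBBBBBBB
BBBBBBBBB
BBBBBBBBB
BBBBBBBBB
BBBBBBBBB
BBBKKKKBB
After op 2 paint(6,2,B):
BBBWBBBBB
BRRRBBBBB
BBBBBBBBB
BBBBBBBBB
BBBBBBBBB
BBBBBBBBB
BBBBBBBBB
BBBBBBBBB
BBBKKKKBB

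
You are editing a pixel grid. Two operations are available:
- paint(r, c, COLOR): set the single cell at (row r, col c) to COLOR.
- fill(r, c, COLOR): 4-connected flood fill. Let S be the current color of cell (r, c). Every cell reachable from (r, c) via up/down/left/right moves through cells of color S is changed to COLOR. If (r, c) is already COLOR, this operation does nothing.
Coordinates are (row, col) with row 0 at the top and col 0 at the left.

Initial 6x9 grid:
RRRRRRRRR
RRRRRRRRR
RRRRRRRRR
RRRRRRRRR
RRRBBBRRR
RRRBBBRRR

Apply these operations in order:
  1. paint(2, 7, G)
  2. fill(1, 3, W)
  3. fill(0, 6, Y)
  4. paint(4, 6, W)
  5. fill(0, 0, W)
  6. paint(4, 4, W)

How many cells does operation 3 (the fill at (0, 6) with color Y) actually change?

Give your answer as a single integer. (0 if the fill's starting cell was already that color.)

Answer: 47

Derivation:
After op 1 paint(2,7,G):
RRRRRRRRR
RRRRRRRRR
RRRRRRRGR
RRRRRRRRR
RRRBBBRRR
RRRBBBRRR
After op 2 fill(1,3,W) [47 cells changed]:
WWWWWWWWW
WWWWWWWWW
WWWWWWWGW
WWWWWWWWW
WWWBBBWWW
WWWBBBWWW
After op 3 fill(0,6,Y) [47 cells changed]:
YYYYYYYYY
YYYYYYYYY
YYYYYYYGY
YYYYYYYYY
YYYBBBYYY
YYYBBBYYY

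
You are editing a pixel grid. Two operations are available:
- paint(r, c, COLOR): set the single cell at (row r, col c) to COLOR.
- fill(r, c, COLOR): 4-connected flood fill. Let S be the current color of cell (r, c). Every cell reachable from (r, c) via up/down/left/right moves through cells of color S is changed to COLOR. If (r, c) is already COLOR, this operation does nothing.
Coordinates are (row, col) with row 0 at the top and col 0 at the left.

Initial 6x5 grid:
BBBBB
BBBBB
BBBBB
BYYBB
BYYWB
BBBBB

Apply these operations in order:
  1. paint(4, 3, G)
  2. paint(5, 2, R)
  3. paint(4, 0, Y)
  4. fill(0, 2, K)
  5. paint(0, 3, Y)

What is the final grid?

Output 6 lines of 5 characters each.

After op 1 paint(4,3,G):
BBBBB
BBBBB
BBBBB
BYYBB
BYYGB
BBBBB
After op 2 paint(5,2,R):
BBBBB
BBBBB
BBBBB
BYYBB
BYYGB
BBRBB
After op 3 paint(4,0,Y):
BBBBB
BBBBB
BBBBB
BYYBB
YYYGB
BBRBB
After op 4 fill(0,2,K) [21 cells changed]:
KKKKK
KKKKK
KKKKK
KYYKK
YYYGK
BBRKK
After op 5 paint(0,3,Y):
KKKYK
KKKKK
KKKKK
KYYKK
YYYGK
BBRKK

Answer: KKKYK
KKKKK
KKKKK
KYYKK
YYYGK
BBRKK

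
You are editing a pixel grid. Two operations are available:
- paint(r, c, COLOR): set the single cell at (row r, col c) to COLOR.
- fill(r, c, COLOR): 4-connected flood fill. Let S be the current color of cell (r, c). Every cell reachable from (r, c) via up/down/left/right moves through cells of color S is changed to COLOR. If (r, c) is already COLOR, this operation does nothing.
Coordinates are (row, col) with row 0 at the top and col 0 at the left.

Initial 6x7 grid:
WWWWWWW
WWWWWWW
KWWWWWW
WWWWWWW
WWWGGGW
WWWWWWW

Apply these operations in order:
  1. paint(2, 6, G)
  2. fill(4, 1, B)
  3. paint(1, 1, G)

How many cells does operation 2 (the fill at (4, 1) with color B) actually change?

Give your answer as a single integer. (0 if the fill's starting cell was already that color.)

After op 1 paint(2,6,G):
WWWWWWW
WWWWWWW
KWWWWWG
WWWWWWW
WWWGGGW
WWWWWWW
After op 2 fill(4,1,B) [37 cells changed]:
BBBBBBB
BBBBBBB
KBBBBBG
BBBBBBB
BBBGGGB
BBBBBBB

Answer: 37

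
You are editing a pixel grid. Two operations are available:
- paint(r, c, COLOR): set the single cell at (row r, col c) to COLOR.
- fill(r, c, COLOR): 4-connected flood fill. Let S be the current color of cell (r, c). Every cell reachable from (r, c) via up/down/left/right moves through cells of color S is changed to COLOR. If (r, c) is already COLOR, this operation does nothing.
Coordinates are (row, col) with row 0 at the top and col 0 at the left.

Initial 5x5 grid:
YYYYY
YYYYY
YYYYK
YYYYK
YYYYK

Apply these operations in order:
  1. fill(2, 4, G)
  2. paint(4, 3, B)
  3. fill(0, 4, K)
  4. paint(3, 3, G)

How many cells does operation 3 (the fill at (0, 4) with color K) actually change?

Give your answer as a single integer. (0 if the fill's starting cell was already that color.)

After op 1 fill(2,4,G) [3 cells changed]:
YYYYY
YYYYY
YYYYG
YYYYG
YYYYG
After op 2 paint(4,3,B):
YYYYY
YYYYY
YYYYG
YYYYG
YYYBG
After op 3 fill(0,4,K) [21 cells changed]:
KKKKK
KKKKK
KKKKG
KKKKG
KKKBG

Answer: 21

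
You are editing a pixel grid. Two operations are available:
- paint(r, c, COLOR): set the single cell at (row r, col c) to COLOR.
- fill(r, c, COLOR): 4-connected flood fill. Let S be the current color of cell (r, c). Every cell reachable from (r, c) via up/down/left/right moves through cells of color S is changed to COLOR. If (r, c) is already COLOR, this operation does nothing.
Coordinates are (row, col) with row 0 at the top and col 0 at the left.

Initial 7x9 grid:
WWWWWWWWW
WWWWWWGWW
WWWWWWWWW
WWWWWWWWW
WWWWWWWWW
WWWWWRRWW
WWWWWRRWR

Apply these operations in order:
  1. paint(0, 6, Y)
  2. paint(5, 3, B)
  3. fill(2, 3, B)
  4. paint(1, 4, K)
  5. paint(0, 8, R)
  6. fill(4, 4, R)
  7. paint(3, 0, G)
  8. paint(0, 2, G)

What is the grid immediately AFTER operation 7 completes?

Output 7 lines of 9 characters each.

Answer: RRRRRRYRR
RRRRKRGRR
RRRRRRRRR
GRRRRRRRR
RRRRRRRRR
RRRRRRRRR
RRRRRRRRR

Derivation:
After op 1 paint(0,6,Y):
WWWWWWYWW
WWWWWWGWW
WWWWWWWWW
WWWWWWWWW
WWWWWWWWW
WWWWWRRWW
WWWWWRRWR
After op 2 paint(5,3,B):
WWWWWWYWW
WWWWWWGWW
WWWWWWWWW
WWWWWWWWW
WWWWWWWWW
WWWBWRRWW
WWWWWRRWR
After op 3 fill(2,3,B) [55 cells changed]:
BBBBBBYBB
BBBBBBGBB
BBBBBBBBB
BBBBBBBBB
BBBBBBBBB
BBBBBRRBB
BBBBBRRBR
After op 4 paint(1,4,K):
BBBBBBYBB
BBBBKBGBB
BBBBBBBBB
BBBBBBBBB
BBBBBBBBB
BBBBBRRBB
BBBBBRRBR
After op 5 paint(0,8,R):
BBBBBBYBR
BBBBKBGBB
BBBBBBBBB
BBBBBBBBB
BBBBBBBBB
BBBBBRRBB
BBBBBRRBR
After op 6 fill(4,4,R) [54 cells changed]:
RRRRRRYRR
RRRRKRGRR
RRRRRRRRR
RRRRRRRRR
RRRRRRRRR
RRRRRRRRR
RRRRRRRRR
After op 7 paint(3,0,G):
RRRRRRYRR
RRRRKRGRR
RRRRRRRRR
GRRRRRRRR
RRRRRRRRR
RRRRRRRRR
RRRRRRRRR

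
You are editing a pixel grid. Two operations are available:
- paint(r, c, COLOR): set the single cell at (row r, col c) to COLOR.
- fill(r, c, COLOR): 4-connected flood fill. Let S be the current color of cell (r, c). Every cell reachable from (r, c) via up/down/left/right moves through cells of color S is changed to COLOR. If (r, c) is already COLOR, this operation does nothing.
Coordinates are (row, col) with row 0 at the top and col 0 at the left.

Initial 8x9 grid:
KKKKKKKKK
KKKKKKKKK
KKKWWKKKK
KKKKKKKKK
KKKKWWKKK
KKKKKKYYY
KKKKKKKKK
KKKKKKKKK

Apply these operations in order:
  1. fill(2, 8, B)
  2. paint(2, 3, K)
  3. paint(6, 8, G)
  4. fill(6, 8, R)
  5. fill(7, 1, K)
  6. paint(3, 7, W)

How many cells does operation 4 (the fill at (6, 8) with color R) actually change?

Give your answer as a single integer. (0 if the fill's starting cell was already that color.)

After op 1 fill(2,8,B) [65 cells changed]:
BBBBBBBBB
BBBBBBBBB
BBBWWBBBB
BBBBBBBBB
BBBBWWBBB
BBBBBBYYY
BBBBBBBBB
BBBBBBBBB
After op 2 paint(2,3,K):
BBBBBBBBB
BBBBBBBBB
BBBKWBBBB
BBBBBBBBB
BBBBWWBBB
BBBBBBYYY
BBBBBBBBB
BBBBBBBBB
After op 3 paint(6,8,G):
BBBBBBBBB
BBBBBBBBB
BBBKWBBBB
BBBBBBBBB
BBBBWWBBB
BBBBBBYYY
BBBBBBBBG
BBBBBBBBB
After op 4 fill(6,8,R) [1 cells changed]:
BBBBBBBBB
BBBBBBBBB
BBBKWBBBB
BBBBBBBBB
BBBBWWBBB
BBBBBBYYY
BBBBBBBBR
BBBBBBBBB

Answer: 1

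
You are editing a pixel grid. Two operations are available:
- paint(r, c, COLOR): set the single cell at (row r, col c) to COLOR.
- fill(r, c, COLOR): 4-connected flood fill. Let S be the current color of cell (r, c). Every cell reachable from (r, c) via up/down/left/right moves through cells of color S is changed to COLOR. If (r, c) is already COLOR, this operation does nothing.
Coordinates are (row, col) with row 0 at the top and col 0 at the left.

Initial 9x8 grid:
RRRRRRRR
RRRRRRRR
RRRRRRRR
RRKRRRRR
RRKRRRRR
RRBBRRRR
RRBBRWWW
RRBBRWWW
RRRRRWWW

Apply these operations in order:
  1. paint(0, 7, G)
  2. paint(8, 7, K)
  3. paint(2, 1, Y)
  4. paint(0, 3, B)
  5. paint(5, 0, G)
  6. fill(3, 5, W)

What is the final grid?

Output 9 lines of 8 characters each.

After op 1 paint(0,7,G):
RRRRRRRG
RRRRRRRR
RRRRRRRR
RRKRRRRR
RRKRRRRR
RRBBRRRR
RRBBRWWW
RRBBRWWW
RRRRRWWW
After op 2 paint(8,7,K):
RRRRRRRG
RRRRRRRR
RRRRRRRR
RRKRRRRR
RRKRRRRR
RRBBRRRR
RRBBRWWW
RRBBRWWW
RRRRRWWK
After op 3 paint(2,1,Y):
RRRRRRRG
RRRRRRRR
RYRRRRRR
RRKRRRRR
RRKRRRRR
RRBBRRRR
RRBBRWWW
RRBBRWWW
RRRRRWWK
After op 4 paint(0,3,B):
RRRBRRRG
RRRRRRRR
RYRRRRRR
RRKRRRRR
RRKRRRRR
RRBBRRRR
RRBBRWWW
RRBBRWWW
RRRRRWWK
After op 5 paint(5,0,G):
RRRBRRRG
RRRRRRRR
RYRRRRRR
RRKRRRRR
RRKRRRRR
GRBBRRRR
RRBBRWWW
RRBBRWWW
RRRRRWWK
After op 6 fill(3,5,W) [51 cells changed]:
WWWBWWWG
WWWWWWWW
WYWWWWWW
WWKWWWWW
WWKWWWWW
GWBBWWWW
WWBBWWWW
WWBBWWWW
WWWWWWWK

Answer: WWWBWWWG
WWWWWWWW
WYWWWWWW
WWKWWWWW
WWKWWWWW
GWBBWWWW
WWBBWWWW
WWBBWWWW
WWWWWWWK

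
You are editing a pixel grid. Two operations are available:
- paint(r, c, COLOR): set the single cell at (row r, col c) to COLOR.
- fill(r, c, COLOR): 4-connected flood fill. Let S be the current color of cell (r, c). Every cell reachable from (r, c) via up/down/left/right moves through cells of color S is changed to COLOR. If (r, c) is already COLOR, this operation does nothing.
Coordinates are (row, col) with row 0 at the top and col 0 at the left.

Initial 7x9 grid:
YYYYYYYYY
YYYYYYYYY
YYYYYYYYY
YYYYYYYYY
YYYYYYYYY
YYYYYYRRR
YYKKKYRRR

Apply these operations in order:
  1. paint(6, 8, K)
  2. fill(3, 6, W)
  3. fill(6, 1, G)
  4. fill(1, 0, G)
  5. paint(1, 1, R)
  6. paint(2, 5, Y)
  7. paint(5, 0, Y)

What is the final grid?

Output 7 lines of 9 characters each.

Answer: GGGGGGGGG
GRGGGGGGG
GGGGGYGGG
GGGGGGGGG
GGGGGGGGG
YGGGGGRRR
GGKKKGRRK

Derivation:
After op 1 paint(6,8,K):
YYYYYYYYY
YYYYYYYYY
YYYYYYYYY
YYYYYYYYY
YYYYYYYYY
YYYYYYRRR
YYKKKYRRK
After op 2 fill(3,6,W) [54 cells changed]:
WWWWWWWWW
WWWWWWWWW
WWWWWWWWW
WWWWWWWWW
WWWWWWWWW
WWWWWWRRR
WWKKKWRRK
After op 3 fill(6,1,G) [54 cells changed]:
GGGGGGGGG
GGGGGGGGG
GGGGGGGGG
GGGGGGGGG
GGGGGGGGG
GGGGGGRRR
GGKKKGRRK
After op 4 fill(1,0,G) [0 cells changed]:
GGGGGGGGG
GGGGGGGGG
GGGGGGGGG
GGGGGGGGG
GGGGGGGGG
GGGGGGRRR
GGKKKGRRK
After op 5 paint(1,1,R):
GGGGGGGGG
GRGGGGGGG
GGGGGGGGG
GGGGGGGGG
GGGGGGGGG
GGGGGGRRR
GGKKKGRRK
After op 6 paint(2,5,Y):
GGGGGGGGG
GRGGGGGGG
GGGGGYGGG
GGGGGGGGG
GGGGGGGGG
GGGGGGRRR
GGKKKGRRK
After op 7 paint(5,0,Y):
GGGGGGGGG
GRGGGGGGG
GGGGGYGGG
GGGGGGGGG
GGGGGGGGG
YGGGGGRRR
GGKKKGRRK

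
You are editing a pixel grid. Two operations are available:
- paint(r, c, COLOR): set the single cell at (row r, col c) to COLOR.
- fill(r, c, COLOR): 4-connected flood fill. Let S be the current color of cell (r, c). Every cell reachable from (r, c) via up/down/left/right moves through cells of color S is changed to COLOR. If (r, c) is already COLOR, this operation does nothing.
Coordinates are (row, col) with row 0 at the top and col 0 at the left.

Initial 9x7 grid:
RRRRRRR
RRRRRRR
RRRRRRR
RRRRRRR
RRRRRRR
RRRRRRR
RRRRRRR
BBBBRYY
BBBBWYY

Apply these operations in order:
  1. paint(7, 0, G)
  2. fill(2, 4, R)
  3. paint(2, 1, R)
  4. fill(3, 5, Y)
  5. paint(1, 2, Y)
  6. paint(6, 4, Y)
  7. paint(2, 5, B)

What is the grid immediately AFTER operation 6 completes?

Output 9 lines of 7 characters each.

After op 1 paint(7,0,G):
RRRRRRR
RRRRRRR
RRRRRRR
RRRRRRR
RRRRRRR
RRRRRRR
RRRRRRR
GBBBRYY
BBBBWYY
After op 2 fill(2,4,R) [0 cells changed]:
RRRRRRR
RRRRRRR
RRRRRRR
RRRRRRR
RRRRRRR
RRRRRRR
RRRRRRR
GBBBRYY
BBBBWYY
After op 3 paint(2,1,R):
RRRRRRR
RRRRRRR
RRRRRRR
RRRRRRR
RRRRRRR
RRRRRRR
RRRRRRR
GBBBRYY
BBBBWYY
After op 4 fill(3,5,Y) [50 cells changed]:
YYYYYYY
YYYYYYY
YYYYYYY
YYYYYYY
YYYYYYY
YYYYYYY
YYYYYYY
GBBBYYY
BBBBWYY
After op 5 paint(1,2,Y):
YYYYYYY
YYYYYYY
YYYYYYY
YYYYYYY
YYYYYYY
YYYYYYY
YYYYYYY
GBBBYYY
BBBBWYY
After op 6 paint(6,4,Y):
YYYYYYY
YYYYYYY
YYYYYYY
YYYYYYY
YYYYYYY
YYYYYYY
YYYYYYY
GBBBYYY
BBBBWYY

Answer: YYYYYYY
YYYYYYY
YYYYYYY
YYYYYYY
YYYYYYY
YYYYYYY
YYYYYYY
GBBBYYY
BBBBWYY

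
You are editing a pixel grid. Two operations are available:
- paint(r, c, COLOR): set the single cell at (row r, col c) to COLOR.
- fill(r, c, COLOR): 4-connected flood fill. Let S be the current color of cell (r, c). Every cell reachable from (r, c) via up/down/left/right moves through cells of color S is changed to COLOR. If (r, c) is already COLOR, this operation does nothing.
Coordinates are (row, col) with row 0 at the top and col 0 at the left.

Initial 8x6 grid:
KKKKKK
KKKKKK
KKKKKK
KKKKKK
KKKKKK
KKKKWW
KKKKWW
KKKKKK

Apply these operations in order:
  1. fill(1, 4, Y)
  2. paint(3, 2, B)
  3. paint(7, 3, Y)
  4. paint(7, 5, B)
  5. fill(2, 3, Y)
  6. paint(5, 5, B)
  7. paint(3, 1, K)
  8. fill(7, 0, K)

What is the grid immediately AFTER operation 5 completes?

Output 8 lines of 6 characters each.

Answer: YYYYYY
YYYYYY
YYYYYY
YYBYYY
YYYYYY
YYYYWW
YYYYWW
YYYYYB

Derivation:
After op 1 fill(1,4,Y) [44 cells changed]:
YYYYYY
YYYYYY
YYYYYY
YYYYYY
YYYYYY
YYYYWW
YYYYWW
YYYYYY
After op 2 paint(3,2,B):
YYYYYY
YYYYYY
YYYYYY
YYBYYY
YYYYYY
YYYYWW
YYYYWW
YYYYYY
After op 3 paint(7,3,Y):
YYYYYY
YYYYYY
YYYYYY
YYBYYY
YYYYYY
YYYYWW
YYYYWW
YYYYYY
After op 4 paint(7,5,B):
YYYYYY
YYYYYY
YYYYYY
YYBYYY
YYYYYY
YYYYWW
YYYYWW
YYYYYB
After op 5 fill(2,3,Y) [0 cells changed]:
YYYYYY
YYYYYY
YYYYYY
YYBYYY
YYYYYY
YYYYWW
YYYYWW
YYYYYB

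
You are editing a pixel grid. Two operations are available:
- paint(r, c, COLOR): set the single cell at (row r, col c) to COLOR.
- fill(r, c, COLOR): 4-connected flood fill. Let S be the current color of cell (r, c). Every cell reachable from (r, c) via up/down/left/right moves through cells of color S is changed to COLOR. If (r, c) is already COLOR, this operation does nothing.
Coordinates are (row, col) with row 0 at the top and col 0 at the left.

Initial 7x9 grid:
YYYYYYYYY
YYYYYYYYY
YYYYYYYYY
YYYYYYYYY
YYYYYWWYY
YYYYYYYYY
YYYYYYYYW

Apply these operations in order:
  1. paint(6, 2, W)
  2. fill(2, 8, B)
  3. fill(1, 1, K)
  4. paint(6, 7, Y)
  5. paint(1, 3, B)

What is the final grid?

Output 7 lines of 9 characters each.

Answer: KKKKKKKKK
KKKBKKKKK
KKKKKKKKK
KKKKKKKKK
KKKKKWWKK
KKKKKKKKK
KKWKKKKYW

Derivation:
After op 1 paint(6,2,W):
YYYYYYYYY
YYYYYYYYY
YYYYYYYYY
YYYYYYYYY
YYYYYWWYY
YYYYYYYYY
YYWYYYYYW
After op 2 fill(2,8,B) [59 cells changed]:
BBBBBBBBB
BBBBBBBBB
BBBBBBBBB
BBBBBBBBB
BBBBBWWBB
BBBBBBBBB
BBWBBBBBW
After op 3 fill(1,1,K) [59 cells changed]:
KKKKKKKKK
KKKKKKKKK
KKKKKKKKK
KKKKKKKKK
KKKKKWWKK
KKKKKKKKK
KKWKKKKKW
After op 4 paint(6,7,Y):
KKKKKKKKK
KKKKKKKKK
KKKKKKKKK
KKKKKKKKK
KKKKKWWKK
KKKKKKKKK
KKWKKKKYW
After op 5 paint(1,3,B):
KKKKKKKKK
KKKBKKKKK
KKKKKKKKK
KKKKKKKKK
KKKKKWWKK
KKKKKKKKK
KKWKKKKYW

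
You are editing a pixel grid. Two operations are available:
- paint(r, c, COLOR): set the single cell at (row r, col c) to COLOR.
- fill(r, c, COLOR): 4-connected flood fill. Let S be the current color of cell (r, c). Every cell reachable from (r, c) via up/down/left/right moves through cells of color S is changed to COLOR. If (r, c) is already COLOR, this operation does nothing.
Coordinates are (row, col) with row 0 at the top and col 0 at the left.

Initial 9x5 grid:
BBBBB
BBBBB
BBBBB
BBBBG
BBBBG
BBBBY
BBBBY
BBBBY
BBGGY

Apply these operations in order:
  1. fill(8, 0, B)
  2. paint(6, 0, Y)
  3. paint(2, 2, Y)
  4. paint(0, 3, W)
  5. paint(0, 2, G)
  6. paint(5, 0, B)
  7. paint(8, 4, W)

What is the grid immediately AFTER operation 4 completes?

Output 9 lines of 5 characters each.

After op 1 fill(8,0,B) [0 cells changed]:
BBBBB
BBBBB
BBBBB
BBBBG
BBBBG
BBBBY
BBBBY
BBBBY
BBGGY
After op 2 paint(6,0,Y):
BBBBB
BBBBB
BBBBB
BBBBG
BBBBG
BBBBY
YBBBY
BBBBY
BBGGY
After op 3 paint(2,2,Y):
BBBBB
BBBBB
BBYBB
BBBBG
BBBBG
BBBBY
YBBBY
BBBBY
BBGGY
After op 4 paint(0,3,W):
BBBWB
BBBBB
BBYBB
BBBBG
BBBBG
BBBBY
YBBBY
BBBBY
BBGGY

Answer: BBBWB
BBBBB
BBYBB
BBBBG
BBBBG
BBBBY
YBBBY
BBBBY
BBGGY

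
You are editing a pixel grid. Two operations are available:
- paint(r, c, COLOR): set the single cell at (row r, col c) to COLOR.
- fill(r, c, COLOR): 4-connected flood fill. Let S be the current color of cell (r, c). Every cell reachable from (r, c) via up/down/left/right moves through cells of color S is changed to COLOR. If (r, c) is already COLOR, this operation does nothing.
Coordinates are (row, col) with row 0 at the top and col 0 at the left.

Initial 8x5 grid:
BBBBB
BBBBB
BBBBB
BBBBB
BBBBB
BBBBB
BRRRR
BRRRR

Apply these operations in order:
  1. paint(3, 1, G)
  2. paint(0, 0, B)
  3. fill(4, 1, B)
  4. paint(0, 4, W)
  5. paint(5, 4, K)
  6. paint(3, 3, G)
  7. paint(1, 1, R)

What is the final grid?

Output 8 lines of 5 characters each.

After op 1 paint(3,1,G):
BBBBB
BBBBB
BBBBB
BGBBB
BBBBB
BBBBB
BRRRR
BRRRR
After op 2 paint(0,0,B):
BBBBB
BBBBB
BBBBB
BGBBB
BBBBB
BBBBB
BRRRR
BRRRR
After op 3 fill(4,1,B) [0 cells changed]:
BBBBB
BBBBB
BBBBB
BGBBB
BBBBB
BBBBB
BRRRR
BRRRR
After op 4 paint(0,4,W):
BBBBW
BBBBB
BBBBB
BGBBB
BBBBB
BBBBB
BRRRR
BRRRR
After op 5 paint(5,4,K):
BBBBW
BBBBB
BBBBB
BGBBB
BBBBB
BBBBK
BRRRR
BRRRR
After op 6 paint(3,3,G):
BBBBW
BBBBB
BBBBB
BGBGB
BBBBB
BBBBK
BRRRR
BRRRR
After op 7 paint(1,1,R):
BBBBW
BRBBB
BBBBB
BGBGB
BBBBB
BBBBK
BRRRR
BRRRR

Answer: BBBBW
BRBBB
BBBBB
BGBGB
BBBBB
BBBBK
BRRRR
BRRRR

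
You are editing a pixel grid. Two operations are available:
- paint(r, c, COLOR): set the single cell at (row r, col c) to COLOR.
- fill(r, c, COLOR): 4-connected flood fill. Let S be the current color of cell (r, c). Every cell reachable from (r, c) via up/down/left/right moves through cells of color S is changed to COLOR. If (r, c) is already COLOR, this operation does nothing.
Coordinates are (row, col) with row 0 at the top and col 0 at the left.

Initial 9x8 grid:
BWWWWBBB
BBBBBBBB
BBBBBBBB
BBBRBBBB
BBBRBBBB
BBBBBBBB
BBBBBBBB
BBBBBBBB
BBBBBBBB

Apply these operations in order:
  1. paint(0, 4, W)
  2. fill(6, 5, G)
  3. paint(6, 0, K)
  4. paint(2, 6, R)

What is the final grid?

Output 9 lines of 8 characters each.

Answer: GWWWWGGG
GGGGGGGG
GGGGGGRG
GGGRGGGG
GGGRGGGG
GGGGGGGG
KGGGGGGG
GGGGGGGG
GGGGGGGG

Derivation:
After op 1 paint(0,4,W):
BWWWWBBB
BBBBBBBB
BBBBBBBB
BBBRBBBB
BBBRBBBB
BBBBBBBB
BBBBBBBB
BBBBBBBB
BBBBBBBB
After op 2 fill(6,5,G) [66 cells changed]:
GWWWWGGG
GGGGGGGG
GGGGGGGG
GGGRGGGG
GGGRGGGG
GGGGGGGG
GGGGGGGG
GGGGGGGG
GGGGGGGG
After op 3 paint(6,0,K):
GWWWWGGG
GGGGGGGG
GGGGGGGG
GGGRGGGG
GGGRGGGG
GGGGGGGG
KGGGGGGG
GGGGGGGG
GGGGGGGG
After op 4 paint(2,6,R):
GWWWWGGG
GGGGGGGG
GGGGGGRG
GGGRGGGG
GGGRGGGG
GGGGGGGG
KGGGGGGG
GGGGGGGG
GGGGGGGG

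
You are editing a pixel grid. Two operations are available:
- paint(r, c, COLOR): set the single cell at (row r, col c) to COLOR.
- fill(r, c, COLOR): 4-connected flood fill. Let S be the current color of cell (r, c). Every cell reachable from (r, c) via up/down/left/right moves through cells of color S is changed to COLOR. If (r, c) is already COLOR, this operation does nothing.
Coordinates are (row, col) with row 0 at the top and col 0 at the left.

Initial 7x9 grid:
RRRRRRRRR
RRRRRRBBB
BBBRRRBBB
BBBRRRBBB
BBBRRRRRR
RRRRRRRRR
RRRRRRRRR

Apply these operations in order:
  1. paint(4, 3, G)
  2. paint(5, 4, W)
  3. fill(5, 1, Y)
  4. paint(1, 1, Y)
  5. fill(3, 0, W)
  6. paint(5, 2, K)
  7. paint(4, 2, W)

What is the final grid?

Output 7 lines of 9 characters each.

Answer: YYYYYYYYY
YYYYYYBBB
WWWYYYBBB
WWWYYYBBB
WWWGYYYYY
YYKYWYYYY
YYYYYYYYY

Derivation:
After op 1 paint(4,3,G):
RRRRRRRRR
RRRRRRBBB
BBBRRRBBB
BBBRRRBBB
BBBGRRRRR
RRRRRRRRR
RRRRRRRRR
After op 2 paint(5,4,W):
RRRRRRRRR
RRRRRRBBB
BBBRRRBBB
BBBRRRBBB
BBBGRRRRR
RRRRWRRRR
RRRRRRRRR
After op 3 fill(5,1,Y) [43 cells changed]:
YYYYYYYYY
YYYYYYBBB
BBBYYYBBB
BBBYYYBBB
BBBGYYYYY
YYYYWYYYY
YYYYYYYYY
After op 4 paint(1,1,Y):
YYYYYYYYY
YYYYYYBBB
BBBYYYBBB
BBBYYYBBB
BBBGYYYYY
YYYYWYYYY
YYYYYYYYY
After op 5 fill(3,0,W) [9 cells changed]:
YYYYYYYYY
YYYYYYBBB
WWWYYYBBB
WWWYYYBBB
WWWGYYYYY
YYYYWYYYY
YYYYYYYYY
After op 6 paint(5,2,K):
YYYYYYYYY
YYYYYYBBB
WWWYYYBBB
WWWYYYBBB
WWWGYYYYY
YYKYWYYYY
YYYYYYYYY
After op 7 paint(4,2,W):
YYYYYYYYY
YYYYYYBBB
WWWYYYBBB
WWWYYYBBB
WWWGYYYYY
YYKYWYYYY
YYYYYYYYY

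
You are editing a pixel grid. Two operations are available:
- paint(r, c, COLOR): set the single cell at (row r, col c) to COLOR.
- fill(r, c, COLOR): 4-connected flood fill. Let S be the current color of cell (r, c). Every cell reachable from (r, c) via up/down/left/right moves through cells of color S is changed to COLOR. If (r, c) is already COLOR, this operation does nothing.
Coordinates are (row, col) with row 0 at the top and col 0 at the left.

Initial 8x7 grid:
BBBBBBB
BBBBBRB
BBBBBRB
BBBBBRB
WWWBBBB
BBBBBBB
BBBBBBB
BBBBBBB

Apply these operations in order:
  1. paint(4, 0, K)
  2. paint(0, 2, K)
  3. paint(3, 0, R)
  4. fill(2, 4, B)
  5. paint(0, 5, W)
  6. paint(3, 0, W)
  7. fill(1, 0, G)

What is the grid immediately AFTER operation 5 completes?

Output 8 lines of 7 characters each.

After op 1 paint(4,0,K):
BBBBBBB
BBBBBRB
BBBBBRB
BBBBBRB
KWWBBBB
BBBBBBB
BBBBBBB
BBBBBBB
After op 2 paint(0,2,K):
BBKBBBB
BBBBBRB
BBBBBRB
BBBBBRB
KWWBBBB
BBBBBBB
BBBBBBB
BBBBBBB
After op 3 paint(3,0,R):
BBKBBBB
BBBBBRB
BBBBBRB
RBBBBRB
KWWBBBB
BBBBBBB
BBBBBBB
BBBBBBB
After op 4 fill(2,4,B) [0 cells changed]:
BBKBBBB
BBBBBRB
BBBBBRB
RBBBBRB
KWWBBBB
BBBBBBB
BBBBBBB
BBBBBBB
After op 5 paint(0,5,W):
BBKBBWB
BBBBBRB
BBBBBRB
RBBBBRB
KWWBBBB
BBBBBBB
BBBBBBB
BBBBBBB

Answer: BBKBBWB
BBBBBRB
BBBBBRB
RBBBBRB
KWWBBBB
BBBBBBB
BBBBBBB
BBBBBBB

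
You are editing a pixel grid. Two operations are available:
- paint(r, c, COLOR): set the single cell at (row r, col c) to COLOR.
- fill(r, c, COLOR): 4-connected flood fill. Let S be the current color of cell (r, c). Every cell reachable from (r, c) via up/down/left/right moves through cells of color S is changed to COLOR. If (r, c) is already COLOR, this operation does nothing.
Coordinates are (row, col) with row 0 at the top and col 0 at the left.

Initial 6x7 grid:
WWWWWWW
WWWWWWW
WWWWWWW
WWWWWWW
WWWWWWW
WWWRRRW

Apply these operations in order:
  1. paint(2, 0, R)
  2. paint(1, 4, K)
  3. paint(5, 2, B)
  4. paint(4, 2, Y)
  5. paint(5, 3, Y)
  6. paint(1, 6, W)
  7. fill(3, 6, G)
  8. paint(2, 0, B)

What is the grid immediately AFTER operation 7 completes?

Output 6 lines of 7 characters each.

After op 1 paint(2,0,R):
WWWWWWW
WWWWWWW
RWWWWWW
WWWWWWW
WWWWWWW
WWWRRRW
After op 2 paint(1,4,K):
WWWWWWW
WWWWKWW
RWWWWWW
WWWWWWW
WWWWWWW
WWWRRRW
After op 3 paint(5,2,B):
WWWWWWW
WWWWKWW
RWWWWWW
WWWWWWW
WWWWWWW
WWBRRRW
After op 4 paint(4,2,Y):
WWWWWWW
WWWWKWW
RWWWWWW
WWWWWWW
WWYWWWW
WWBRRRW
After op 5 paint(5,3,Y):
WWWWWWW
WWWWKWW
RWWWWWW
WWWWWWW
WWYWWWW
WWBYRRW
After op 6 paint(1,6,W):
WWWWWWW
WWWWKWW
RWWWWWW
WWWWWWW
WWYWWWW
WWBYRRW
After op 7 fill(3,6,G) [35 cells changed]:
GGGGGGG
GGGGKGG
RGGGGGG
GGGGGGG
GGYGGGG
GGBYRRG

Answer: GGGGGGG
GGGGKGG
RGGGGGG
GGGGGGG
GGYGGGG
GGBYRRG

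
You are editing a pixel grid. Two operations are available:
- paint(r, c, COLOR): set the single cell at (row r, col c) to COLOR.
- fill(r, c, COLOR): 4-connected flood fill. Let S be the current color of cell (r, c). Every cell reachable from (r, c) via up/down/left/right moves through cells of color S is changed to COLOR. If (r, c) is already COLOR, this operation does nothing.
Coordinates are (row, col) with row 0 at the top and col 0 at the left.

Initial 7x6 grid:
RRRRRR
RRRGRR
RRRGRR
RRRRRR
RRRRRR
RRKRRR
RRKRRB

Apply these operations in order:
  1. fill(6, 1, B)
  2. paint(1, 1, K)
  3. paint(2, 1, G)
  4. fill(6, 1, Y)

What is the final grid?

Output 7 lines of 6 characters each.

Answer: YYYYYY
YKYGYY
YGYGYY
YYYYYY
YYYYYY
YYKYYY
YYKYYY

Derivation:
After op 1 fill(6,1,B) [37 cells changed]:
BBBBBB
BBBGBB
BBBGBB
BBBBBB
BBBBBB
BBKBBB
BBKBBB
After op 2 paint(1,1,K):
BBBBBB
BKBGBB
BBBGBB
BBBBBB
BBBBBB
BBKBBB
BBKBBB
After op 3 paint(2,1,G):
BBBBBB
BKBGBB
BGBGBB
BBBBBB
BBBBBB
BBKBBB
BBKBBB
After op 4 fill(6,1,Y) [36 cells changed]:
YYYYYY
YKYGYY
YGYGYY
YYYYYY
YYYYYY
YYKYYY
YYKYYY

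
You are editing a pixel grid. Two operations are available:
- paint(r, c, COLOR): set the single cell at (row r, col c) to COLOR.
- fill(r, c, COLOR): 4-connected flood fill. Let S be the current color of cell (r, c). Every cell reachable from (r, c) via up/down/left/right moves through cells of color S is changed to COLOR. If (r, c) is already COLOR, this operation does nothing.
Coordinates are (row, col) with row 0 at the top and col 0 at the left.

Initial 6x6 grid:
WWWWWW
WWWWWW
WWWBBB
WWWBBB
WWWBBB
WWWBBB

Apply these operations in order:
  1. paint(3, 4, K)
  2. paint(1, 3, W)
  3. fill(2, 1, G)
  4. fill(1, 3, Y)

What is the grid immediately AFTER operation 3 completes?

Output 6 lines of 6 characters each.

After op 1 paint(3,4,K):
WWWWWW
WWWWWW
WWWBBB
WWWBKB
WWWBBB
WWWBBB
After op 2 paint(1,3,W):
WWWWWW
WWWWWW
WWWBBB
WWWBKB
WWWBBB
WWWBBB
After op 3 fill(2,1,G) [24 cells changed]:
GGGGGG
GGGGGG
GGGBBB
GGGBKB
GGGBBB
GGGBBB

Answer: GGGGGG
GGGGGG
GGGBBB
GGGBKB
GGGBBB
GGGBBB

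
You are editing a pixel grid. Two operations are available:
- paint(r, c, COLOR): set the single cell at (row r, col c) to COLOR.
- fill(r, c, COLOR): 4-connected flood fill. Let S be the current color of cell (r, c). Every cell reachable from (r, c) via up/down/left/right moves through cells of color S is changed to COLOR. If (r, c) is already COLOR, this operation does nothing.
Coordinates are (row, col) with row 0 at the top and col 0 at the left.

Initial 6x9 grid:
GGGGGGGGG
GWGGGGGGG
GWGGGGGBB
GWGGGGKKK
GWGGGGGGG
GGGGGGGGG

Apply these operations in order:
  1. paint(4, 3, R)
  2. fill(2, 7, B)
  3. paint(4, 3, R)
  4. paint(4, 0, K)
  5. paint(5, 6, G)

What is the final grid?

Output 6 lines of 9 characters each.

After op 1 paint(4,3,R):
GGGGGGGGG
GWGGGGGGG
GWGGGGGBB
GWGGGGKKK
GWGRGGGGG
GGGGGGGGG
After op 2 fill(2,7,B) [0 cells changed]:
GGGGGGGGG
GWGGGGGGG
GWGGGGGBB
GWGGGGKKK
GWGRGGGGG
GGGGGGGGG
After op 3 paint(4,3,R):
GGGGGGGGG
GWGGGGGGG
GWGGGGGBB
GWGGGGKKK
GWGRGGGGG
GGGGGGGGG
After op 4 paint(4,0,K):
GGGGGGGGG
GWGGGGGGG
GWGGGGGBB
GWGGGGKKK
KWGRGGGGG
GGGGGGGGG
After op 5 paint(5,6,G):
GGGGGGGGG
GWGGGGGGG
GWGGGGGBB
GWGGGGKKK
KWGRGGGGG
GGGGGGGGG

Answer: GGGGGGGGG
GWGGGGGGG
GWGGGGGBB
GWGGGGKKK
KWGRGGGGG
GGGGGGGGG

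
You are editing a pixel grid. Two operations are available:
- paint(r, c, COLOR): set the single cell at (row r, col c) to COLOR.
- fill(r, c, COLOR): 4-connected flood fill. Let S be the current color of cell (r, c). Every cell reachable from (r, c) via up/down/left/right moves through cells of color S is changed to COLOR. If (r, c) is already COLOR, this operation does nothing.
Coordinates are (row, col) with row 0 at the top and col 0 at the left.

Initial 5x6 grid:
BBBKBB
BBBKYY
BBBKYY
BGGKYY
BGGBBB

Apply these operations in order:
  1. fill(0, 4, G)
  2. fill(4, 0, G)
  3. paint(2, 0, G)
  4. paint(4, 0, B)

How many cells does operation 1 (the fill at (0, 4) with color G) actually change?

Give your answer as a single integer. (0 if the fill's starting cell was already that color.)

After op 1 fill(0,4,G) [2 cells changed]:
BBBKGG
BBBKYY
BBBKYY
BGGKYY
BGGBBB

Answer: 2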